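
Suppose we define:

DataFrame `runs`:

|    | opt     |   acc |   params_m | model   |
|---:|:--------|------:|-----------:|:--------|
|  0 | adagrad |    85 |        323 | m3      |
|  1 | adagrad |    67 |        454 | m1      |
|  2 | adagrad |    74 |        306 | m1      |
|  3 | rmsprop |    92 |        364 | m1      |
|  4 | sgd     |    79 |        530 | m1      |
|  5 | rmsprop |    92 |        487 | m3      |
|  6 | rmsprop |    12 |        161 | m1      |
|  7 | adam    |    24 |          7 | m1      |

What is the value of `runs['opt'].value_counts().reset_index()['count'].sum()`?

8

value_counts of opt:
opt
adagrad    3
rmsprop    3
sgd        1
adam       1
Name: count, dtype: int64
reset_index():
       opt  count
0  adagrad      3
1  rmsprop      3
2      sgd      1
3     adam      1
Taking the sum of column 'count' gives 8.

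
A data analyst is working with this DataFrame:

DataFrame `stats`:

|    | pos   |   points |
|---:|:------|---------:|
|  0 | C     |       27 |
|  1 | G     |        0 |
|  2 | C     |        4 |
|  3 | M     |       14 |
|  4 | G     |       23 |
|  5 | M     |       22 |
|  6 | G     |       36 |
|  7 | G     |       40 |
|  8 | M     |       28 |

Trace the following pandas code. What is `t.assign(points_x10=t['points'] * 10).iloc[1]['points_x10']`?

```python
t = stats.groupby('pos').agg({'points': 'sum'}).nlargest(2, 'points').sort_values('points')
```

990

group by pos, sum of points:
     points
pos        
C        31
G        99
M        64
take 2 rows with largest points:
     points
pos        
G        99
M        64
sort by points:
     points
pos        
M        64
G        99
add column points_x10 = t['points'] * 10:
     points  points_x10
pos                    
M        64         640
G        99         990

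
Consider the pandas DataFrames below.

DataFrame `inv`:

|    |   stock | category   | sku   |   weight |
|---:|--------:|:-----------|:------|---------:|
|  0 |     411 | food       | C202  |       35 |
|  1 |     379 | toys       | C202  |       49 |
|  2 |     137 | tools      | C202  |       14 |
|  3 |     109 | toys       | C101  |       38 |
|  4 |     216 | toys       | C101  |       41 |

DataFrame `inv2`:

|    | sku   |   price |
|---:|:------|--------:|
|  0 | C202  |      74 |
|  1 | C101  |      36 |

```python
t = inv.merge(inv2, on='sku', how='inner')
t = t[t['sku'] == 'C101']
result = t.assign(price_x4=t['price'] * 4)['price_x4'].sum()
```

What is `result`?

merge on 'sku' (how='inner') → 5 rows:
   stock category   sku  weight  price
0    411     food  C202      35     74
1    379     toys  C202      49     74
2    137    tools  C202      14     74
3    109     toys  C101      38     36
4    216     toys  C101      41     36
filter rows where sku == 'C101':
   stock category   sku  weight  price
3    109     toys  C101      38     36
4    216     toys  C101      41     36
add column price_x4 = t['price'] * 4:
   stock category   sku  weight  price  price_x4
3    109     toys  C101      38     36       144
4    216     toys  C101      41     36       144

288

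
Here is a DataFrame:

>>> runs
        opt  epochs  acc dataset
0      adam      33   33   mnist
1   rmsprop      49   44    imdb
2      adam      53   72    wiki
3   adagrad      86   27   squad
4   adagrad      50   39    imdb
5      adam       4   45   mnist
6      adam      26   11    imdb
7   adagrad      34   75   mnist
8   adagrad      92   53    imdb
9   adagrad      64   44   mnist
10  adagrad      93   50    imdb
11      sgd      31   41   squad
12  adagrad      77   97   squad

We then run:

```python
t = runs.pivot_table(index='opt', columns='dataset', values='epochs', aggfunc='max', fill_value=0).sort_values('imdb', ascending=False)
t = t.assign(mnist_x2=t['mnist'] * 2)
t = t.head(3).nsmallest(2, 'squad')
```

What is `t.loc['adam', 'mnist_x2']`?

pivot: rows=opt, cols=dataset, max(epochs):
dataset  imdb  mnist  squad  wiki
opt                              
adagrad    93     64     86     0
adam       26     33      0    53
rmsprop    49      0      0     0
sgd         0      0     31     0
sort by imdb descending:
dataset  imdb  mnist  squad  wiki
opt                              
adagrad    93     64     86     0
rmsprop    49      0      0     0
adam       26     33      0    53
sgd         0      0     31     0
add column mnist_x2 = t['mnist'] * 2:
dataset  imdb  mnist  squad  wiki  mnist_x2
opt                                        
adagrad    93     64     86     0       128
rmsprop    49      0      0     0         0
adam       26     33      0    53        66
sgd         0      0     31     0         0
take first 3 rows:
dataset  imdb  mnist  squad  wiki  mnist_x2
opt                                        
adagrad    93     64     86     0       128
rmsprop    49      0      0     0         0
adam       26     33      0    53        66
take 2 rows with smallest squad:
dataset  imdb  mnist  squad  wiki  mnist_x2
opt                                        
rmsprop    49      0      0     0         0
adam       26     33      0    53        66
Reading off the value at row 'adam', column 'mnist_x2', we get 66.

66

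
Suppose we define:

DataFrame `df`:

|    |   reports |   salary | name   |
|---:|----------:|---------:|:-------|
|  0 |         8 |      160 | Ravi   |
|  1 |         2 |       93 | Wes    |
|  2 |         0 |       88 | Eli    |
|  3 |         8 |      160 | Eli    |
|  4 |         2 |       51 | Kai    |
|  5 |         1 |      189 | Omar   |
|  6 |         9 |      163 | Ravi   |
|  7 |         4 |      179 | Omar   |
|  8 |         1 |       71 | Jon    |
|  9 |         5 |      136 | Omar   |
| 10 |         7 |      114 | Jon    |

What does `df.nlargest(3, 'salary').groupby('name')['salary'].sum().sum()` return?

531

take 3 rows with largest salary:
   reports  salary  name
5        1     189  Omar
7        4     179  Omar
6        9     163  Ravi
group by name, sum of salary:
name
Omar    368
Ravi    163
Name: salary, dtype: int64
So sum() = 531.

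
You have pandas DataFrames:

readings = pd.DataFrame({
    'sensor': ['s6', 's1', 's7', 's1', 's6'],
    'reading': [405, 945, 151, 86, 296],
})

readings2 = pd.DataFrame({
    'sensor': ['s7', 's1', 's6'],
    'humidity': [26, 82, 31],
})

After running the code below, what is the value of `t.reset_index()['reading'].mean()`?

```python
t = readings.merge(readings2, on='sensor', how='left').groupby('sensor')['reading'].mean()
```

339.0

merge on 'sensor' (how='left') → 5 rows:
  sensor  reading  humidity
0     s6      405        31
1     s1      945        82
2     s7      151        26
3     s1       86        82
4     s6      296        31
group by sensor, mean of reading:
sensor
s1    515.5
s6    350.5
s7    151.0
Name: reading, dtype: float64
reset_index():
  sensor  reading
0     s1    515.5
1     s6    350.5
2     s7    151.0
Hence 339.0.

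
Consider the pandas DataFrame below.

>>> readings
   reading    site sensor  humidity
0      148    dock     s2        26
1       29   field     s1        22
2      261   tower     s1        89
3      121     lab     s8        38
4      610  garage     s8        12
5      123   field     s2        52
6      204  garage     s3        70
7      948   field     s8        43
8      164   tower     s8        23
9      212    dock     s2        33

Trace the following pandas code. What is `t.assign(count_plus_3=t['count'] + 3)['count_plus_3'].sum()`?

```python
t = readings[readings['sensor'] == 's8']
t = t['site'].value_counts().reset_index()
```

filter rows where sensor == 's8':
   reading    site sensor  humidity
3      121     lab     s8        38
4      610  garage     s8        12
7      948   field     s8        43
8      164   tower     s8        23
value_counts of site:
site
lab       1
garage    1
field     1
tower     1
Name: count, dtype: int64
reset_index():
     site  count
0     lab      1
1  garage      1
2   field      1
3   tower      1
add column count_plus_3 = t['count'] + 3:
     site  count  count_plus_3
0     lab      1             4
1  garage      1             4
2   field      1             4
3   tower      1             4

16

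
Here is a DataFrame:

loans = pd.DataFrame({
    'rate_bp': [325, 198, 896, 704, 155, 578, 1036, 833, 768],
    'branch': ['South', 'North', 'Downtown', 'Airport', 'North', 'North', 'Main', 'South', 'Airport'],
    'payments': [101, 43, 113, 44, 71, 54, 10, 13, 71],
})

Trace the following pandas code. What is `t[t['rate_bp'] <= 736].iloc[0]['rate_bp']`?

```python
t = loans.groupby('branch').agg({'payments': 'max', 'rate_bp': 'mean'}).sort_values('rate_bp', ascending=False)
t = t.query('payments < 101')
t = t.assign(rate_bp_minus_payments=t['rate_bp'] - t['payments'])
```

group by branch: max(payments), mean(rate_bp):
          payments      rate_bp
branch                         
Airport         71   736.000000
Downtown       113   896.000000
Main            10  1036.000000
North           71   310.333333
South          101   579.000000
sort by rate_bp descending:
          payments      rate_bp
branch                         
Main            10  1036.000000
Downtown       113   896.000000
Airport         71   736.000000
South          101   579.000000
North           71   310.333333
filter rows where payments < 101:
         payments      rate_bp
branch                        
Main           10  1036.000000
Airport        71   736.000000
North          71   310.333333
add column rate_bp_minus_payments = t['rate_bp'] - t['payments']:
         payments      rate_bp  rate_bp_minus_payments
branch                                                
Main           10  1036.000000             1026.000000
Airport        71   736.000000              665.000000
North          71   310.333333              239.333333
filter rows where rate_bp <= 736:
         payments     rate_bp  rate_bp_minus_payments
branch                                               
Airport        71  736.000000              665.000000
North          71  310.333333              239.333333
Then the value at position 0, column 'rate_bp': 736.0

736.0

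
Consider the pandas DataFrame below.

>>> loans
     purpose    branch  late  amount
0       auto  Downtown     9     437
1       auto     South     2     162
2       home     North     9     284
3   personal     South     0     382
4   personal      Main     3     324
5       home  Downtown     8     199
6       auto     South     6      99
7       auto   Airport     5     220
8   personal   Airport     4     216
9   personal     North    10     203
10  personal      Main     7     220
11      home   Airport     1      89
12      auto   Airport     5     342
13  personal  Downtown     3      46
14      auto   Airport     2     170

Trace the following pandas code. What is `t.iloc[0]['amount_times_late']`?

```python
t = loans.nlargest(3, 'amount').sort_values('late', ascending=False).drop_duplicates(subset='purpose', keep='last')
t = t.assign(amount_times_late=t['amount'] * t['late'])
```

1710

take 3 rows with largest amount:
     purpose    branch  late  amount
0       auto  Downtown     9     437
3   personal     South     0     382
12      auto   Airport     5     342
sort by late descending:
     purpose    branch  late  amount
0       auto  Downtown     9     437
12      auto   Airport     5     342
3   personal     South     0     382
drop duplicate purpose (keep=last):
     purpose   branch  late  amount
12      auto  Airport     5     342
3   personal    South     0     382
add column amount_times_late = t['amount'] * t['late']:
     purpose   branch  late  amount  amount_times_late
12      auto  Airport     5     342               1710
3   personal    South     0     382                  0
Taking the value at position 0, column 'amount_times_late' gives 1710.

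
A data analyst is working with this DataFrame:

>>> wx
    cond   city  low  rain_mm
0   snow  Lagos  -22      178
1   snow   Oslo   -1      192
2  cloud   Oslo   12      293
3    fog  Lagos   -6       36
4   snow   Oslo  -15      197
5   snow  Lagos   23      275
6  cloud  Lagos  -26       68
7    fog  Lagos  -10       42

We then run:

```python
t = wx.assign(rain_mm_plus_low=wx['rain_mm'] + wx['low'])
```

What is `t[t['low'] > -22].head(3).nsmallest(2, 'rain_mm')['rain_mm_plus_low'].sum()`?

add column rain_mm_plus_low = wx['rain_mm'] + wx['low']:
    cond   city  low  rain_mm  rain_mm_plus_low
0   snow  Lagos  -22      178               156
1   snow   Oslo   -1      192               191
2  cloud   Oslo   12      293               305
3    fog  Lagos   -6       36                30
4   snow   Oslo  -15      197               182
5   snow  Lagos   23      275               298
6  cloud  Lagos  -26       68                42
7    fog  Lagos  -10       42                32
filter rows where low > -22:
    cond   city  low  rain_mm  rain_mm_plus_low
1   snow   Oslo   -1      192               191
2  cloud   Oslo   12      293               305
3    fog  Lagos   -6       36                30
4   snow   Oslo  -15      197               182
5   snow  Lagos   23      275               298
7    fog  Lagos  -10       42                32
take first 3 rows:
    cond   city  low  rain_mm  rain_mm_plus_low
1   snow   Oslo   -1      192               191
2  cloud   Oslo   12      293               305
3    fog  Lagos   -6       36                30
take 2 rows with smallest rain_mm:
   cond   city  low  rain_mm  rain_mm_plus_low
3   fog  Lagos   -6       36                30
1  snow   Oslo   -1      192               191
Reading off the sum of column 'rain_mm_plus_low', we get 221.

221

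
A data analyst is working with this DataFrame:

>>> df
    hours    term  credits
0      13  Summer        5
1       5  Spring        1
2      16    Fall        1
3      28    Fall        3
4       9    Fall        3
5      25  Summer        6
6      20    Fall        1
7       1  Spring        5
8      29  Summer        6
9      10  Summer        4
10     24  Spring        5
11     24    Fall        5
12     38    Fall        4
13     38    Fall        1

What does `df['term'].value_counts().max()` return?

value_counts of term:
term
Fall      7
Summer    4
Spring    3
Name: count, dtype: int64
Then the max of the resulting series: 7

7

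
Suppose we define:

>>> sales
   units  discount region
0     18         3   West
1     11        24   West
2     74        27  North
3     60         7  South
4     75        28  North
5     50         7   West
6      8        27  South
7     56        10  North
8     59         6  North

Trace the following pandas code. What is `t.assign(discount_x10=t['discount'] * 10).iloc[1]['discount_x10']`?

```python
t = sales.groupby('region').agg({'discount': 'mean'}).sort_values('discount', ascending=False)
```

group by region, mean of discount:
         discount
region           
North   17.750000
South   17.000000
West    11.333333
sort by discount descending:
         discount
region           
North   17.750000
South   17.000000
West    11.333333
add column discount_x10 = t['discount'] * 10:
         discount  discount_x10
region                         
North   17.750000    177.500000
South   17.000000    170.000000
West    11.333333    113.333333
value at position 1, column 'discount_x10' → 170.0

170.0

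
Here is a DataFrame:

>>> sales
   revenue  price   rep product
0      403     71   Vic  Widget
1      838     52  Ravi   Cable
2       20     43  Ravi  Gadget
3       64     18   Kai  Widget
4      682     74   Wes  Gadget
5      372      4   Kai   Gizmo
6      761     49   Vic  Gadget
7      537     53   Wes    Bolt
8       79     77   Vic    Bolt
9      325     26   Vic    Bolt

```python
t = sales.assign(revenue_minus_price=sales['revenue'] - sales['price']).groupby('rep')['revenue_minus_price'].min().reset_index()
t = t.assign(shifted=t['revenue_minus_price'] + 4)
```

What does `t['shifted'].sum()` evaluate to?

525

add column revenue_minus_price = sales['revenue'] - sales['price']:
   revenue  price   rep product  revenue_minus_price
0      403     71   Vic  Widget                  332
1      838     52  Ravi   Cable                  786
2       20     43  Ravi  Gadget                  -23
3       64     18   Kai  Widget                   46
4      682     74   Wes  Gadget                  608
5      372      4   Kai   Gizmo                  368
6      761     49   Vic  Gadget                  712
7      537     53   Wes    Bolt                  484
8       79     77   Vic    Bolt                    2
9      325     26   Vic    Bolt                  299
group by rep, min of revenue_minus_price:
rep
Kai      46
Ravi    -23
Vic       2
Wes     484
Name: revenue_minus_price, dtype: int64
reset_index():
    rep  revenue_minus_price
0   Kai                   46
1  Ravi                  -23
2   Vic                    2
3   Wes                  484
add column shifted = t['revenue_minus_price'] + 4:
    rep  revenue_minus_price  shifted
0   Kai                   46       50
1  Ravi                  -23      -19
2   Vic                    2        6
3   Wes                  484      488
sum of column 'shifted' → 525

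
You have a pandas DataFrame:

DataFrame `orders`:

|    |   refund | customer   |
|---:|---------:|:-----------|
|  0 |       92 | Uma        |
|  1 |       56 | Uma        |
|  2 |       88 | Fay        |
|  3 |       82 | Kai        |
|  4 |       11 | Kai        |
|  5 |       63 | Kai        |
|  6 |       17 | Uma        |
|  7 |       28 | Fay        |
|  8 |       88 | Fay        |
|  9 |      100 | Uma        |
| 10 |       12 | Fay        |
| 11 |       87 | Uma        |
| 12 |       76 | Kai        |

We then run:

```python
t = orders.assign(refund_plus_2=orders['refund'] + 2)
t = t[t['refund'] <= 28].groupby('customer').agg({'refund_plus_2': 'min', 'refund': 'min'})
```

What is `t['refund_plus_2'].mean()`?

add column refund_plus_2 = orders['refund'] + 2:
    refund customer  refund_plus_2
0       92      Uma             94
1       56      Uma             58
2       88      Fay             90
3       82      Kai             84
4       11      Kai             13
5       63      Kai             65
6       17      Uma             19
7       28      Fay             30
8       88      Fay             90
9      100      Uma            102
10      12      Fay             14
11      87      Uma             89
12      76      Kai             78
filter rows where refund <= 28:
    refund customer  refund_plus_2
4       11      Kai             13
6       17      Uma             19
7       28      Fay             30
10      12      Fay             14
group by customer: min(refund_plus_2), min(refund):
          refund_plus_2  refund
customer                       
Fay                  14      12
Kai                  13      11
Uma                  19      17
Taking the mean of column 'refund_plus_2' gives 15.3333333333.

15.3333333333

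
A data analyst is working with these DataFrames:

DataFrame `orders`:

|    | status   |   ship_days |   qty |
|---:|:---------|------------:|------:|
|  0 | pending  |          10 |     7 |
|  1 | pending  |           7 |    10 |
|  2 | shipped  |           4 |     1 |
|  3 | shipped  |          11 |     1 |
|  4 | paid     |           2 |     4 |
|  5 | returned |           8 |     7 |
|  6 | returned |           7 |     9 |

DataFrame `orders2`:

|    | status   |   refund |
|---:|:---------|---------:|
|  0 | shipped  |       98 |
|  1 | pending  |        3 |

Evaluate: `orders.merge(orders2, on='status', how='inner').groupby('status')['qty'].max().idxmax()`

pending

merge on 'status' (how='inner') → 4 rows:
    status  ship_days  qty  refund
0  pending         10    7       3
1  pending          7   10       3
2  shipped          4    1      98
3  shipped         11    1      98
group by status, max of qty:
status
pending    10
shipped     1
Name: qty, dtype: int64
Taking the label with the largest value gives pending.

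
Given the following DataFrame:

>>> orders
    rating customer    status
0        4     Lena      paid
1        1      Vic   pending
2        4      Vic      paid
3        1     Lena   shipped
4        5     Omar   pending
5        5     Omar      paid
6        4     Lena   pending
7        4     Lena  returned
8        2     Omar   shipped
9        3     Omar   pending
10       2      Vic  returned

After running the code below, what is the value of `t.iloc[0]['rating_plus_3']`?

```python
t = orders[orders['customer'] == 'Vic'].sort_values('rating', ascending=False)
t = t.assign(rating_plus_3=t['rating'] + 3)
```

7

filter rows where customer == 'Vic':
    rating customer    status
1        1      Vic   pending
2        4      Vic      paid
10       2      Vic  returned
sort by rating descending:
    rating customer    status
2        4      Vic      paid
10       2      Vic  returned
1        1      Vic   pending
add column rating_plus_3 = t['rating'] + 3:
    rating customer    status  rating_plus_3
2        4      Vic      paid              7
10       2      Vic  returned              5
1        1      Vic   pending              4
Reading off the value at position 0, column 'rating_plus_3', we get 7.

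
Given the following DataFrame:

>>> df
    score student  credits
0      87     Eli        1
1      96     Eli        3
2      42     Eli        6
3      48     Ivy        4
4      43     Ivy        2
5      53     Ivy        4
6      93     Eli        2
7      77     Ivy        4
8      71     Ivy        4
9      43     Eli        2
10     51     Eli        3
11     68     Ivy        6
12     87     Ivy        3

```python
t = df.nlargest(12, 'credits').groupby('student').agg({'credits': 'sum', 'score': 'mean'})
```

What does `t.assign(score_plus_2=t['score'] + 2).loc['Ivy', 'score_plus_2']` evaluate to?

65.8571428571

take 12 rows with largest credits:
    score student  credits
2      42     Eli        6
11     68     Ivy        6
3      48     Ivy        4
5      53     Ivy        4
7      77     Ivy        4
8      71     Ivy        4
1      96     Eli        3
10     51     Eli        3
12     87     Ivy        3
4      43     Ivy        2
6      93     Eli        2
9      43     Eli        2
group by student: sum(credits), mean(score):
         credits      score
student                    
Eli           16  65.000000
Ivy           27  63.857143
add column score_plus_2 = t['score'] + 2:
         credits      score  score_plus_2
student                                  
Eli           16  65.000000     67.000000
Ivy           27  63.857143     65.857143
value at row 'Ivy', column 'score_plus_2' → 65.8571428571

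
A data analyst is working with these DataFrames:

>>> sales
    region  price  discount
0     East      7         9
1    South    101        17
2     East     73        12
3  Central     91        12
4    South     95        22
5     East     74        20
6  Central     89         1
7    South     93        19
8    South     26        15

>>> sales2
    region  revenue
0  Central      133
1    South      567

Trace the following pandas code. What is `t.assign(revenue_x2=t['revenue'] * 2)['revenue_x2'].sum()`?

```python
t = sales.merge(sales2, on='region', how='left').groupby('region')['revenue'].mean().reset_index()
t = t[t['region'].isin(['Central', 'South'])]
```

merge on 'region' (how='left') → 9 rows:
    region  price  discount  revenue
0     East      7         9      NaN
1    South    101        17    567.0
2     East     73        12      NaN
3  Central     91        12    133.0
4    South     95        22    567.0
5     East     74        20      NaN
6  Central     89         1    133.0
7    South     93        19    567.0
8    South     26        15    567.0
group by region, mean of revenue:
region
Central    133.0
East         NaN
South      567.0
Name: revenue, dtype: float64
reset_index():
    region  revenue
0  Central    133.0
1     East      NaN
2    South    567.0
filter rows where region in ['Central', 'South']:
    region  revenue
0  Central    133.0
2    South    567.0
add column revenue_x2 = t['revenue'] * 2:
    region  revenue  revenue_x2
0  Central    133.0       266.0
2    South    567.0      1134.0

1400.0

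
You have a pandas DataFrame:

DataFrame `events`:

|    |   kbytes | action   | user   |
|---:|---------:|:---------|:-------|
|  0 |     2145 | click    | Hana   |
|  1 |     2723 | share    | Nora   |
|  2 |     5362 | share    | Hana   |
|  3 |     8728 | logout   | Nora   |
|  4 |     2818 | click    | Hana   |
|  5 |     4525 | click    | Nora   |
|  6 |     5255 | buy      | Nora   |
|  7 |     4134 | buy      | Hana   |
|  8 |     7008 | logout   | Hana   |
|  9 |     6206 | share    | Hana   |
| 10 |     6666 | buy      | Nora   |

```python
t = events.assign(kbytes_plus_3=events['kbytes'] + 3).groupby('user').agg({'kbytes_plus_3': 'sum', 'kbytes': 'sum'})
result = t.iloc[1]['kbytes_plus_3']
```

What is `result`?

add column kbytes_plus_3 = events['kbytes'] + 3:
    kbytes  action  user  kbytes_plus_3
0     2145   click  Hana           2148
1     2723   share  Nora           2726
2     5362   share  Hana           5365
3     8728  logout  Nora           8731
4     2818   click  Hana           2821
5     4525   click  Nora           4528
6     5255     buy  Nora           5258
7     4134     buy  Hana           4137
8     7008  logout  Hana           7011
9     6206   share  Hana           6209
10    6666     buy  Nora           6669
group by user: sum(kbytes_plus_3), sum(kbytes):
      kbytes_plus_3  kbytes
user                       
Hana          27691   27673
Nora          27912   27897

27912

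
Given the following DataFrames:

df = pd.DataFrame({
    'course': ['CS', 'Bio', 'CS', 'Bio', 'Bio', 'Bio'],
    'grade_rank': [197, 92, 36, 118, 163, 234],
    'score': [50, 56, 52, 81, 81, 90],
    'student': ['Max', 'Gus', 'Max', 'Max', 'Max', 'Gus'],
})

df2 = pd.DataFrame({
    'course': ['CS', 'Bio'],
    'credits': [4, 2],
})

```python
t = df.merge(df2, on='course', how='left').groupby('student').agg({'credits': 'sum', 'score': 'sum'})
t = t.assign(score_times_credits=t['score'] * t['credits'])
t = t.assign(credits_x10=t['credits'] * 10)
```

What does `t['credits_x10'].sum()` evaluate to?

160

merge on 'course' (how='left') → 6 rows:
  course  grade_rank  score student  credits
0     CS         197     50     Max        4
1    Bio          92     56     Gus        2
2     CS          36     52     Max        4
3    Bio         118     81     Max        2
4    Bio         163     81     Max        2
5    Bio         234     90     Gus        2
group by student: sum(credits), sum(score):
         credits  score
student                
Gus            4    146
Max           12    264
add column score_times_credits = t['score'] * t['credits']:
         credits  score  score_times_credits
student                                     
Gus            4    146                  584
Max           12    264                 3168
add column credits_x10 = t['credits'] * 10:
         credits  score  score_times_credits  credits_x10
student                                                  
Gus            4    146                  584           40
Max           12    264                 3168          120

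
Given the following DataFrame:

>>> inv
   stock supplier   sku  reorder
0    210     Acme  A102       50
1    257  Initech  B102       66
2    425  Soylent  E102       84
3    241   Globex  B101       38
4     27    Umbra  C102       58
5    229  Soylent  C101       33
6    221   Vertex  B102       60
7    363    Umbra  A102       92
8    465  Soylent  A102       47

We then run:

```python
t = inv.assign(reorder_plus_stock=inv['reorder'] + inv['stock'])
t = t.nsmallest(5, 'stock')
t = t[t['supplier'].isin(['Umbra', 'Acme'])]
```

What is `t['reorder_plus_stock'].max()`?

add column reorder_plus_stock = inv['reorder'] + inv['stock']:
   stock supplier   sku  reorder  reorder_plus_stock
0    210     Acme  A102       50                 260
1    257  Initech  B102       66                 323
2    425  Soylent  E102       84                 509
3    241   Globex  B101       38                 279
4     27    Umbra  C102       58                  85
5    229  Soylent  C101       33                 262
6    221   Vertex  B102       60                 281
7    363    Umbra  A102       92                 455
8    465  Soylent  A102       47                 512
take 5 rows with smallest stock:
   stock supplier   sku  reorder  reorder_plus_stock
4     27    Umbra  C102       58                  85
0    210     Acme  A102       50                 260
6    221   Vertex  B102       60                 281
5    229  Soylent  C101       33                 262
3    241   Globex  B101       38                 279
filter rows where supplier in ['Umbra', 'Acme']:
   stock supplier   sku  reorder  reorder_plus_stock
4     27    Umbra  C102       58                  85
0    210     Acme  A102       50                 260
Finally, max of column 'reorder_plus_stock' = 260.

260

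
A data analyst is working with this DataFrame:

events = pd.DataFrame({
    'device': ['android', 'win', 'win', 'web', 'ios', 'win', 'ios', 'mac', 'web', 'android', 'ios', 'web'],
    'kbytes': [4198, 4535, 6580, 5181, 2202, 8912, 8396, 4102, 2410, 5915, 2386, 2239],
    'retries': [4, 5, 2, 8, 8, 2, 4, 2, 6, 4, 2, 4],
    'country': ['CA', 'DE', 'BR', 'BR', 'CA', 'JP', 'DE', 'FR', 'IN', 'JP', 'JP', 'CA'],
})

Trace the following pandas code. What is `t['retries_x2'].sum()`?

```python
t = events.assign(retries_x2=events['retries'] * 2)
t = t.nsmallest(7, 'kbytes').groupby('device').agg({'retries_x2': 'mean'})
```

add column retries_x2 = events['retries'] * 2:
     device  kbytes  retries country  retries_x2
0   android    4198        4      CA           8
1       win    4535        5      DE          10
2       win    6580        2      BR           4
3       web    5181        8      BR          16
4       ios    2202        8      CA          16
5       win    8912        2      JP           4
6       ios    8396        4      DE           8
7       mac    4102        2      FR           4
8       web    2410        6      IN          12
9   android    5915        4      JP           8
10      ios    2386        2      JP           4
11      web    2239        4      CA           8
take 7 rows with smallest kbytes:
     device  kbytes  retries country  retries_x2
4       ios    2202        8      CA          16
11      web    2239        4      CA           8
10      ios    2386        2      JP           4
8       web    2410        6      IN          12
7       mac    4102        2      FR           4
0   android    4198        4      CA           8
1       win    4535        5      DE          10
group by device, mean of retries_x2:
         retries_x2
device             
android         8.0
ios            10.0
mac             4.0
web            10.0
win            10.0

42.0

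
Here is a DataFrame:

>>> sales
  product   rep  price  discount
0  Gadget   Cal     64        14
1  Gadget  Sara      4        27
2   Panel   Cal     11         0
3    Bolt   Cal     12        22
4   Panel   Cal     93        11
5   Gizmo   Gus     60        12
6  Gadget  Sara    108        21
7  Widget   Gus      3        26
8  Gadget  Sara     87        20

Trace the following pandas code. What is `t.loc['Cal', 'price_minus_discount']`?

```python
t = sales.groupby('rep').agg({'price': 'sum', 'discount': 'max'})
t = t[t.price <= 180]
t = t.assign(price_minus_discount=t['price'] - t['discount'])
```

158

group by rep: sum(price), max(discount):
      price  discount
rep                  
Cal     180        22
Gus      63        26
Sara    199        27
filter rows where price <= 180:
     price  discount
rep                 
Cal    180        22
Gus     63        26
add column price_minus_discount = t['price'] - t['discount']:
     price  discount  price_minus_discount
rep                                       
Cal    180        22                   158
Gus     63        26                    37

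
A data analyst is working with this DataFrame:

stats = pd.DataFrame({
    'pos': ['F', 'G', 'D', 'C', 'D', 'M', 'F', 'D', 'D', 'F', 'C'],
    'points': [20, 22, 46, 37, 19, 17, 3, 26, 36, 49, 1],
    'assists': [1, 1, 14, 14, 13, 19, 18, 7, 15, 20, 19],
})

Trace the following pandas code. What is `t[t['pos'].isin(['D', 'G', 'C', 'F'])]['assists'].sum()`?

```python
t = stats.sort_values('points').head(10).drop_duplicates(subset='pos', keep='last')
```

sort by points:
   pos  points  assists
10   C       1       19
6    F       3       18
5    M      17       19
4    D      19       13
0    F      20        1
1    G      22        1
7    D      26        7
8    D      36       15
3    C      37       14
2    D      46       14
9    F      49       20
take first 10 rows:
   pos  points  assists
10   C       1       19
6    F       3       18
5    M      17       19
4    D      19       13
0    F      20        1
1    G      22        1
7    D      26        7
8    D      36       15
3    C      37       14
2    D      46       14
drop duplicate pos (keep=last):
  pos  points  assists
5   M      17       19
0   F      20        1
1   G      22        1
3   C      37       14
2   D      46       14
filter rows where pos in ['D', 'G', 'C', 'F']:
  pos  points  assists
0   F      20        1
1   G      22        1
3   C      37       14
2   D      46       14

30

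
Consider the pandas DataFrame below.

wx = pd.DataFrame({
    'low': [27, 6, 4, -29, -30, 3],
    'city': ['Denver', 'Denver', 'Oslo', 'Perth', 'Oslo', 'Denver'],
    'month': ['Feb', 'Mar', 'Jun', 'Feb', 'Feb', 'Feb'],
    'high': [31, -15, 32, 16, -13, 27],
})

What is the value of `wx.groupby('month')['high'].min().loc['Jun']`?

group by month, min of high:
month
Feb   -13
Jun    32
Mar   -15
Name: high, dtype: int64
Reading off the value at index 'Jun', we get 32.

32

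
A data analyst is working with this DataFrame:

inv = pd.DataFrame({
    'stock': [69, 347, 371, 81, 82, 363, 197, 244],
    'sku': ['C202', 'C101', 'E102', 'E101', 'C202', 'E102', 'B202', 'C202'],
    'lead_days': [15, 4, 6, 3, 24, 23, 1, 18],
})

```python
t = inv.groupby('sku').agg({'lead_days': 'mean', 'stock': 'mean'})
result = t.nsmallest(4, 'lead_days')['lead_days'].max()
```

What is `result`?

14.5

group by sku: mean(lead_days), mean(stock):
      lead_days       stock
sku                        
B202        1.0  197.000000
C101        4.0  347.000000
C202       19.0  131.666667
E101        3.0   81.000000
E102       14.5  367.000000
take 4 rows with smallest lead_days:
      lead_days  stock
sku                   
B202        1.0  197.0
E101        3.0   81.0
C101        4.0  347.0
E102       14.5  367.0
So max() = 14.5.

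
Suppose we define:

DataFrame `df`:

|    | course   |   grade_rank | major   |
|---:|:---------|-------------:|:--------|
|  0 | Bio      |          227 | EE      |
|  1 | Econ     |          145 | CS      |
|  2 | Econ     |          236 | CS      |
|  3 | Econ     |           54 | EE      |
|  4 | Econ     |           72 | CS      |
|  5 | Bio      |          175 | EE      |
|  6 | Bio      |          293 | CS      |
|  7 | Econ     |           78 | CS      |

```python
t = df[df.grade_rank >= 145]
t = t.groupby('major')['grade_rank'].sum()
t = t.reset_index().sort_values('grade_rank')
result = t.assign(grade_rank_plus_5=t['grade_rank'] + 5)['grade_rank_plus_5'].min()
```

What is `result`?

407

filter rows where grade_rank >= 145:
  course  grade_rank major
0    Bio         227    EE
1   Econ         145    CS
2   Econ         236    CS
5    Bio         175    EE
6    Bio         293    CS
group by major, sum of grade_rank:
major
CS    674
EE    402
Name: grade_rank, dtype: int64
reset_index():
  major  grade_rank
0    CS         674
1    EE         402
sort by grade_rank:
  major  grade_rank
1    EE         402
0    CS         674
add column grade_rank_plus_5 = t['grade_rank'] + 5:
  major  grade_rank  grade_rank_plus_5
1    EE         402                407
0    CS         674                679
Hence 407.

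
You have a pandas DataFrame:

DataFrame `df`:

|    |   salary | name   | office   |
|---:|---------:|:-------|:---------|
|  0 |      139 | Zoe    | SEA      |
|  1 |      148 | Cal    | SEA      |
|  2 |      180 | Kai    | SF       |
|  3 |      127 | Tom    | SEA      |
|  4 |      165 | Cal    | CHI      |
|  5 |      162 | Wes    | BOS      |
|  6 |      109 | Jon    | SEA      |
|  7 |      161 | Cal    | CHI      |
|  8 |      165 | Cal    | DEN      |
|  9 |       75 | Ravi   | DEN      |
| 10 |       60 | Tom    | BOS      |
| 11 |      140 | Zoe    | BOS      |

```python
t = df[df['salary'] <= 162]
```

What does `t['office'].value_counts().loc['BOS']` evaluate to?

filter rows where salary <= 162:
    salary  name office
0      139   Zoe    SEA
1      148   Cal    SEA
3      127   Tom    SEA
5      162   Wes    BOS
6      109   Jon    SEA
7      161   Cal    CHI
9       75  Ravi    DEN
10      60   Tom    BOS
11     140   Zoe    BOS
value_counts of office:
office
SEA    4
BOS    3
CHI    1
DEN    1
Name: count, dtype: int64

3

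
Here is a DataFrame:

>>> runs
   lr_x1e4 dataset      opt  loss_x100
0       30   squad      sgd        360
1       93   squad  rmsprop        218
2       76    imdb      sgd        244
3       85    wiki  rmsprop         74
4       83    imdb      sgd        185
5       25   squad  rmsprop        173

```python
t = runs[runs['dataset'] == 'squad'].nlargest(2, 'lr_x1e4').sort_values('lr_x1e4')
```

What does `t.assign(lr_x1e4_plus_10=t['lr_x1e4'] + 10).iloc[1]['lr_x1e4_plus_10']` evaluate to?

103

filter rows where dataset == 'squad':
   lr_x1e4 dataset      opt  loss_x100
0       30   squad      sgd        360
1       93   squad  rmsprop        218
5       25   squad  rmsprop        173
take 2 rows with largest lr_x1e4:
   lr_x1e4 dataset      opt  loss_x100
1       93   squad  rmsprop        218
0       30   squad      sgd        360
sort by lr_x1e4:
   lr_x1e4 dataset      opt  loss_x100
0       30   squad      sgd        360
1       93   squad  rmsprop        218
add column lr_x1e4_plus_10 = t['lr_x1e4'] + 10:
   lr_x1e4 dataset      opt  loss_x100  lr_x1e4_plus_10
0       30   squad      sgd        360               40
1       93   squad  rmsprop        218              103
The value at position 1, column 'lr_x1e4_plus_10' is 103.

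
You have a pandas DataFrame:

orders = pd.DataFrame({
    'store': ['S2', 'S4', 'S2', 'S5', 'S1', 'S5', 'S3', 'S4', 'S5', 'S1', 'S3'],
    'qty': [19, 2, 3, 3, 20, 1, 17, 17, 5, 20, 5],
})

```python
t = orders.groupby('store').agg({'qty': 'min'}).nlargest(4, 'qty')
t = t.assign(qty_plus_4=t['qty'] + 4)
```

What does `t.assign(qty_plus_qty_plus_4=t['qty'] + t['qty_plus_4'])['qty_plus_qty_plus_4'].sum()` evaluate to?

76

group by store, min of qty:
       qty
store     
S1      20
S2       3
S3       5
S4       2
S5       1
take 4 rows with largest qty:
       qty
store     
S1      20
S3       5
S2       3
S4       2
add column qty_plus_4 = t['qty'] + 4:
       qty  qty_plus_4
store                 
S1      20          24
S3       5           9
S2       3           7
S4       2           6
add column qty_plus_qty_plus_4 = t['qty'] + t['qty_plus_4']:
       qty  qty_plus_4  qty_plus_qty_plus_4
store                                      
S1      20          24                   44
S3       5           9                   14
S2       3           7                   10
S4       2           6                    8
Then the sum of column 'qty_plus_qty_plus_4': 76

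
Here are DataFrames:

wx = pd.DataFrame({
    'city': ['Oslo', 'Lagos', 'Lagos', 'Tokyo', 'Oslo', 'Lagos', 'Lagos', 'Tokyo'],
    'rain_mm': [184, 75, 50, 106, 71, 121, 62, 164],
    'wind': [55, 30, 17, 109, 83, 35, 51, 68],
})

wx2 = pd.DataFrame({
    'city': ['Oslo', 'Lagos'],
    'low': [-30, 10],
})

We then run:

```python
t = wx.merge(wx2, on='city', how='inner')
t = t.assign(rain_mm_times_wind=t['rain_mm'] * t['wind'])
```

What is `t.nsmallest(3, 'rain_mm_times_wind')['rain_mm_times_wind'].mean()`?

2087.33333333

merge on 'city' (how='inner') → 6 rows:
    city  rain_mm  wind  low
0   Oslo      184    55  -30
1  Lagos       75    30   10
2  Lagos       50    17   10
3   Oslo       71    83  -30
4  Lagos      121    35   10
5  Lagos       62    51   10
add column rain_mm_times_wind = t['rain_mm'] * t['wind']:
    city  rain_mm  wind  low  rain_mm_times_wind
0   Oslo      184    55  -30               10120
1  Lagos       75    30   10                2250
2  Lagos       50    17   10                 850
3   Oslo       71    83  -30                5893
4  Lagos      121    35   10                4235
5  Lagos       62    51   10                3162
take 3 rows with smallest rain_mm_times_wind:
    city  rain_mm  wind  low  rain_mm_times_wind
2  Lagos       50    17   10                 850
1  Lagos       75    30   10                2250
5  Lagos       62    51   10                3162
Taking the mean of column 'rain_mm_times_wind' gives 2087.33333333.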